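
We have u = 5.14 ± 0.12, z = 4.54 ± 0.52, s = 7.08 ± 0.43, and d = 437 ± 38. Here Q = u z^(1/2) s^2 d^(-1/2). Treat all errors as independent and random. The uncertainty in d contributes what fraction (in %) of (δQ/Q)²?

9.23%

(δQ/Q)² = (1·δu/u)² + (½·δz/z)² + (2·δs/s)² + (−½·δd/d)²
  u term: (1×0.0233)² = 0.000545
  z term: (0.5×0.115)² = 0.00328
  s term: (2×0.0607)² = 0.0148
  d term: (-0.5×0.0870)² = 0.00189
Total = 0.0205. Share from d = 0.00189/0.0205 = 0.0923.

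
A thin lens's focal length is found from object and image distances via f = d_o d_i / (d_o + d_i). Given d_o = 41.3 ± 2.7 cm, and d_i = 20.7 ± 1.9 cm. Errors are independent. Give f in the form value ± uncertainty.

∂f/∂d_o = (d_i/(d_o+d_i))² = 0.111;  ∂f/∂d_i = (d_o/(d_o+d_i))² = 0.444
δf = √((∂f/∂d_o · δd_o)² + (∂f/∂d_i · δd_i)²) = √(0.0906 + 0.711) = 0.895 cm
f = 13.8 cm.

13.8 ± 0.895 cm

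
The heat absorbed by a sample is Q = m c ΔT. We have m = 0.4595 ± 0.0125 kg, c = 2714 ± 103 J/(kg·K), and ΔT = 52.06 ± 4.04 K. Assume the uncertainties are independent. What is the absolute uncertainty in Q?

For a monomial Q ∝ m, c, ΔT, fractional errors add in quadrature:
  (1·δm/m)² = (1×0.0272)² = 0.000740;  (1·δc/c)² = (1×0.0380)² = 0.00144;  (1·δΔT/ΔT)² = (1×0.0776)² = 0.00602
δQ/Q = √(0.00820) = 0.0906
Q = 64920 J, so δQ = 0.0906 × 64920 = 5880 J.

5880 J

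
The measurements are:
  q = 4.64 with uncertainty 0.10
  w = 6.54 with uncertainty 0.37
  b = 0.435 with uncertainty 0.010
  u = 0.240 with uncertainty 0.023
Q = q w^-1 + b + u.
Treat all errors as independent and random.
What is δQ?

0.0497

Let p = q·w^-1 = 0.709. δp/p = √((1·δq/q)² + (-1·δw/w)²) = √(0.000464 + 0.00320) = 0.0605, so δp = 0.0430.
Q = p + b + u: δQ = √(δp² + δb² + δu²) = √(0.00184 + 0.000100 + 0.000529) = 0.0497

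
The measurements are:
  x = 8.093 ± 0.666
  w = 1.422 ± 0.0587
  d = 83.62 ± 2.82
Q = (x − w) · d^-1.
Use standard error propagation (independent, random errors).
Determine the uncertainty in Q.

Let u = x − w = 6.671. δu = √(δx² + δw²) = √(0.444 + 0.00345) = 0.669, so δu/u = 0.100.
Q is then a monomial in u, d:
δQ/Q = √((δu/u)² + (-1·δd/d)²) = √(0.0100 + 0.00114) = 0.106
Q = 0.07978, so δQ = 0.106 × 0.07978 = 0.00844.

0.00844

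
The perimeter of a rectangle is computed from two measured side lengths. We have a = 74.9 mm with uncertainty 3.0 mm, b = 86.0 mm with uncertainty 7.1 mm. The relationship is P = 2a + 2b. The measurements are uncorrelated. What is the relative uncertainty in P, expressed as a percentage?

Absolute uncertainties add in quadrature for a linear combination:
  (2·δa)² = 36.0;  (2·δb)² = 202
δP = √(238) = 15.4 mm
P = 322 mm, so δP/P = 15.4/322 = 0.0479.

4.79%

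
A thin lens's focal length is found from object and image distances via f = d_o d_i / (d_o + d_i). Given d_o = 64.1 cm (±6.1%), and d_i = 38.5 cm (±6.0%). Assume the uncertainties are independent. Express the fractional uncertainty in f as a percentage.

∂f/∂d_o = (d_i/(d_o+d_i))² = 0.141;  ∂f/∂d_i = (d_o/(d_o+d_i))² = 0.390
δf = √((∂f/∂d_o · δd_o)² + (∂f/∂d_i · δd_i)²) = √(0.303 + 0.813) = 1.06 cm
f = 24.1 cm, so δf/f = 1.06/24.1 = 0.0439.

4.39%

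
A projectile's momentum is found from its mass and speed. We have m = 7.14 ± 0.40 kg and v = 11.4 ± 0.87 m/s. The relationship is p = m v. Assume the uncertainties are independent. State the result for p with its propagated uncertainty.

p is a product of powers, so relative uncertainties combine in quadrature:
  (1·δm/m)² = (1×0.0560)² = 0.00314;  (1·δv/v)² = (1×0.0763)² = 0.00582
δp/p = √(0.00896) = 0.0947
p = 81.4 kg·m/s, so δp = 0.0947 × 81.4 = 7.71 kg·m/s.

81.4 ± 7.71 kg·m/s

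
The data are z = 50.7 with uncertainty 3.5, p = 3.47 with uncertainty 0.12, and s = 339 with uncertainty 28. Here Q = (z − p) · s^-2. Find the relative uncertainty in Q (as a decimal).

Let u = z − p = 47.2. δu = √(δz² + δp²) = √(12.2 + 0.0144) = 3.50, so δu/u = 0.0741.
Q is then a monomial in u, s:
δQ/Q = √((δu/u)² + (-2·δs/s)²) = √(0.00550 + 0.0273) = 0.181

0.181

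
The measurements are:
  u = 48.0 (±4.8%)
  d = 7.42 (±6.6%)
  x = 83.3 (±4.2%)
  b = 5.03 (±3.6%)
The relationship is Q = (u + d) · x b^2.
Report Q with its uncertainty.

(1.17 ± 0.109) × 10^5

Let w = u + d = 55.4. δw = √(δu² + δd²) = √(5.31 + 0.240) = 2.36, so δw/w = 0.0425.
Q is then a monomial in w, x, b:
δQ/Q = √((δw/w)² + (1·δx/x)² + (2·δb/b)²) = √(0.00181 + 0.00176 + 0.00518) = 0.0936
Q = 1.17e+05, so δQ = 0.0936 × 1.17e+05 = 10900.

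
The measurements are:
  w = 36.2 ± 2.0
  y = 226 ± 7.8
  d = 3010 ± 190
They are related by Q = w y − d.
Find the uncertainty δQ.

566

Let p = w·y = 8180. δp/p = √((1·δw/w)² + (1·δy/y)²) = √(0.00305 + 0.00119) = 0.0651, so δp = 533.
Q = p − d: δQ = √(δp² + δd²) = √(2.84e+05 + 36100) = 566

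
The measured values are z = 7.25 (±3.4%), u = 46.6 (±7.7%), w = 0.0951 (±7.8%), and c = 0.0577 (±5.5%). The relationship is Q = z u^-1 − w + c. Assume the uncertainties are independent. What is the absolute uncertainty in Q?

0.0154

Let p = z·u^-1 = 0.156. δp/p = √((1·δz/z)² + (-1·δu/u)²) = √(0.00116 + 0.00593) = 0.0842, so δp = 0.0131.
Q = p − w + c: δQ = √(δp² + δw² + δc²) = √(0.000171 + 5.5e-05 + 1.01e-05) = 0.0154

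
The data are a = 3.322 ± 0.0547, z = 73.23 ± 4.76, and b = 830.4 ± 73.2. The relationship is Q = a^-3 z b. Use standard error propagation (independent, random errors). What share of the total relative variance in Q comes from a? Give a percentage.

16.9%

(δQ/Q)² = (-3·δa/a)² + (1·δz/z)² + (1·δb/b)²
  a term: (-3×0.0165)² = 0.00244
  z term: (1×0.0650)² = 0.00423
  b term: (1×0.0882)² = 0.00777
Total = 0.0144. Share from a = 0.00244/0.0144 = 0.169.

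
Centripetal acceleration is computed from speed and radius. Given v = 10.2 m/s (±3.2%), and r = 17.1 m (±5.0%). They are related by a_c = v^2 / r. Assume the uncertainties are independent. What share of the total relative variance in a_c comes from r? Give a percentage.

(δa_c/a_c)² = (2·δv/v)² + (-1·δr/r)²
  v term: (2×0.0320)² = 0.00410
  r term: (-1×0.0500)² = 0.00250
Total = 0.00660. Share from r = 0.00250/0.00660 = 0.379.

37.9%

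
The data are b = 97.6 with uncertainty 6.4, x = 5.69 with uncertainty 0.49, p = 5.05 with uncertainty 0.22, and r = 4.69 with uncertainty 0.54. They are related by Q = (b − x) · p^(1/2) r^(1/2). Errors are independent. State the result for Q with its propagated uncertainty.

447 ± 41.6

Let u = b − x = 91.9. δu = √(δb² + δx²) = √(41.0 + 0.240) = 6.42, so δu/u = 0.0698.
Q is then a monomial in u, p, r:
δQ/Q = √((δu/u)² + (½·δp/p)² + (½·δr/r)²) = √(0.00488 + 0.000474 + 0.00331) = 0.0931
Q = 447, so δQ = 0.0931 × 447 = 41.6.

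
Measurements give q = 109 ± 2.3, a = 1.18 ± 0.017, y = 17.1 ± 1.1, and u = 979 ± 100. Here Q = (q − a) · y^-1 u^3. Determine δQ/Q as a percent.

Let w = q − a = 108. δw = √(δq² + δa²) = √(5.29 + 0.000289) = 2.30, so δw/w = 0.0213.
Q is then a monomial in w, y, u:
δQ/Q = √((δw/w)² + (-1·δy/y)² + (3·δu/u)²) = √(0.000455 + 0.00414 + 0.0939) = 0.314

31.4%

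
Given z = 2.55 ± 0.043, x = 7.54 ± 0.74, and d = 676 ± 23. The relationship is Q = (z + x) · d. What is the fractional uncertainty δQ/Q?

Let u = z + x = 10.1. δu = √(δz² + δx²) = √(0.00185 + 0.548) = 0.741, so δu/u = 0.0735.
Q is then a monomial in u, d:
δQ/Q = √((δu/u)² + (1·δd/d)²) = √(0.00540 + 0.00116) = 0.0810

0.0810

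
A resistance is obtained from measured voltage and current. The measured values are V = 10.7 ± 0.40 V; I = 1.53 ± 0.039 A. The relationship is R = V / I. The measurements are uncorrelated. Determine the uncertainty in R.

0.316 Ω

Products/powers → add relative errors in quadrature, weighted by exponent:
  (1·δV/V)² = (1×0.0374)² = 0.00140;  (-1·δI/I)² = (-1×0.0255)² = 0.000650
δR/R = √(0.00205) = 0.0452
R = 6.99 Ω, so δR = 0.0452 × 6.99 = 0.316 Ω.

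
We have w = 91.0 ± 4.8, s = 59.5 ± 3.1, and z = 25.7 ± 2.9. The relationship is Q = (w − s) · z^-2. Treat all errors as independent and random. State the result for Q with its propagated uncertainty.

0.0477 ± 0.0138

Let u = w − s = 31.5. δu = √(δw² + δs²) = √(23.0 + 9.61) = 5.71, so δu/u = 0.181.
Q is then a monomial in u, z:
δQ/Q = √((δu/u)² + (-2·δz/z)²) = √(0.0329 + 0.0509) = 0.290
Q = 0.0477, so δQ = 0.290 × 0.0477 = 0.0138.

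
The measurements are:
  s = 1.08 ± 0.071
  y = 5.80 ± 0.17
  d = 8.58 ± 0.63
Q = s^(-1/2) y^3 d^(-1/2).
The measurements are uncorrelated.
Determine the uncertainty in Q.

Each factor contributes (exponent × relative error)² to (δQ/Q)²:
  (−½·δs/s)² = (-0.5×0.0657)² = 0.00108;  (3·δy/y)² = (3×0.0293)² = 0.00773;  (−½·δd/d)² = (-0.5×0.0734)² = 0.00135
δQ/Q = √(0.0102) = 0.101
Q = 64.1, so δQ = 0.101 × 64.1 = 6.46.

6.46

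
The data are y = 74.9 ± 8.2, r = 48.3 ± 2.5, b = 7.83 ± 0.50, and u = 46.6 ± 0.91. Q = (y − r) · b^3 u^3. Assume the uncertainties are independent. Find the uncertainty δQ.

4.9e+08

Let w = y − r = 26.6. δw = √(δy² + δr²) = √(67.2 + 6.25) = 8.57, so δw/w = 0.322.
Q is then a monomial in w, b, u:
δQ/Q = √((δw/w)² + (3·δb/b)² + (3·δu/u)²) = √(0.104 + 0.0367 + 0.00343) = 0.379
Q = 1.29e+09, so δQ = 0.379 × 1.29e+09 = 4.9e+08.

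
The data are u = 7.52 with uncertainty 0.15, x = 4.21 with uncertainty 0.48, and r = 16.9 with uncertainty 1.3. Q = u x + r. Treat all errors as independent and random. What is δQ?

Let p = u·x = 31.7. δp/p = √((1·δu/u)² + (1·δx/x)²) = √(0.000398 + 0.0130) = 0.116, so δp = 3.66.
Q = p + r: δQ = √(δp² + δr²) = √(13.4 + 1.69) = 3.89

3.89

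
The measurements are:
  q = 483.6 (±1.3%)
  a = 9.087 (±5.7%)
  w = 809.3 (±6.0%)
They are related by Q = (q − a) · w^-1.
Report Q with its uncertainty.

Let u = q − a = 474.5. δu = √(δq² + δa²) = √(39.5 + 0.268) = 6.31, so δu/u = 0.0133.
Q is then a monomial in u, w:
δQ/Q = √((δu/u)² + (-1·δw/w)²) = √(0.000177 + 0.00360) = 0.0615
Q = 0.5863, so δQ = 0.0615 × 0.5863 = 0.0360.

0.5863 ± 0.0360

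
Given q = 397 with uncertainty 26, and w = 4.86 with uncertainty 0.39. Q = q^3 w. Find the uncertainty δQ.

Relative error in a monomial: (δQ/Q)² = Σ (nᵢ · δxᵢ/xᵢ)².
  (3·δq/q)² = (3×0.0655)² = 0.0386;  (1·δw/w)² = (1×0.0802)² = 0.00644
δQ/Q = √(0.0450) = 0.212
Q = 3.04e+08, so δQ = 0.212 × 3.04e+08 = 6.45e+07.

6.45e+07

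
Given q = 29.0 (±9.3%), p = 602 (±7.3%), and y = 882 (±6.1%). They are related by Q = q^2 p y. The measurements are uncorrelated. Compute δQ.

Relative error in a monomial: (δQ/Q)² = Σ (nᵢ · δxᵢ/xᵢ)².
  (2·δq/q)² = (2×0.0930)² = 0.0346;  (1·δp/p)² = (1×0.0730)² = 0.00533;  (1·δy/y)² = (1×0.0610)² = 0.00372
δQ/Q = √(0.0436) = 0.209
Q = 4.47e+08, so δQ = 0.209 × 4.47e+08 = 9.33e+07.

9.33e+07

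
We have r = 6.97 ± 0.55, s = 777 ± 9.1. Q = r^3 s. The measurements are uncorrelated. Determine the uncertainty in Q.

Since Q is a product/quotient, work with relative uncertainties:
  (3·δr/r)² = (3×0.0789)² = 0.0560;  (1·δs/s)² = (1×0.0117)² = 0.000137
δQ/Q = √(0.0562) = 0.237
Q = 2.63e+05, so δQ = 0.237 × 2.63e+05 = 62400.

62400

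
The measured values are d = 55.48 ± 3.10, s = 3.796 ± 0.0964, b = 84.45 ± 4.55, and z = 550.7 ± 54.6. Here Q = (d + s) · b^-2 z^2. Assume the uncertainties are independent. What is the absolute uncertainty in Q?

Let u = d + s = 59.28. δu = √(δd² + δs²) = √(9.61 + 0.00929) = 3.10, so δu/u = 0.0523.
Q is then a monomial in u, b, z:
δQ/Q = √((δu/u)² + (-2·δb/b)² + (2·δz/z)²) = √(0.00274 + 0.0116 + 0.0393) = 0.232
Q = 2521, so δQ = 0.232 × 2521 = 584.

584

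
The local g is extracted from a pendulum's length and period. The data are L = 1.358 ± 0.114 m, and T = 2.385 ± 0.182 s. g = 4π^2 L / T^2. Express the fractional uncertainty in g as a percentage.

g is a product of powers, so relative uncertainties combine in quadrature:
  (1·δL/L)² = (1×0.0839)² = 0.00705;  (-2·δT/T)² = (-2×0.0763)² = 0.0233
δg/g = √(0.0303) = 0.174

17.4%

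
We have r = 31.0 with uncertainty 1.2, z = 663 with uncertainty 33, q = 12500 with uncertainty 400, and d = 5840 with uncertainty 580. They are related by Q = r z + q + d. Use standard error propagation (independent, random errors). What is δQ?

1480

Let p = r·z = 20600. δp/p = √((1·δr/r)² + (1·δz/z)²) = √(0.00150 + 0.00248) = 0.0631, so δp = 1300.
Q = p + q + d: δQ = √(δp² + δq² + δd²) = √(1.68e+06 + 1.6e+05 + 3.36e+05) = 1480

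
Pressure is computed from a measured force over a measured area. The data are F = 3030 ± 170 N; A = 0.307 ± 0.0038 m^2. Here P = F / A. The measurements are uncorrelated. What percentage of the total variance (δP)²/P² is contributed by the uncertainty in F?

(δP/P)² = (1·δF/F)² + (-1·δA/A)²
  F term: (1×0.0561)² = 0.00315
  A term: (-1×0.0124)² = 0.000153
Total = 0.00330. Share from F = 0.00315/0.00330 = 0.954.

95.4%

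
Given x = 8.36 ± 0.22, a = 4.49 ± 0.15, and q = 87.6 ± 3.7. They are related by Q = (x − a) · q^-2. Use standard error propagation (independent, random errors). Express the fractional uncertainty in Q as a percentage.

10.9%

Let u = x − a = 3.87. δu = √(δx² + δa²) = √(0.0484 + 0.0225) = 0.266, so δu/u = 0.0688.
Q is then a monomial in u, q:
δQ/Q = √((δu/u)² + (-2·δq/q)²) = √(0.00473 + 0.00714) = 0.109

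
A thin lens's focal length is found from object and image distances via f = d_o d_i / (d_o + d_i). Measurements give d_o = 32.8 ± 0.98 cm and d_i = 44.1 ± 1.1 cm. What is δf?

0.379 cm

∂f/∂d_o = (d_i/(d_o+d_i))² = 0.329;  ∂f/∂d_i = (d_o/(d_o+d_i))² = 0.182
δf = √((∂f/∂d_o · δd_o)² + (∂f/∂d_i · δd_i)²) = √(0.104 + 0.0400) = 0.379 cm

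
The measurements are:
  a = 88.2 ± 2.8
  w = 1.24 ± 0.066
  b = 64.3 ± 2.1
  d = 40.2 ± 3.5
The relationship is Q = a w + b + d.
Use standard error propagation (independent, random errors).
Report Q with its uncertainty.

214 ± 7.91

Let p = a·w = 109. δp/p = √((1·δa/a)² + (1·δw/w)²) = √(0.00101 + 0.00283) = 0.0620, so δp = 6.78.
Q = p + b + d: δQ = √(δp² + δb² + δd²) = √(45.9 + 4.41 + 12.2) = 7.91
Q = 214.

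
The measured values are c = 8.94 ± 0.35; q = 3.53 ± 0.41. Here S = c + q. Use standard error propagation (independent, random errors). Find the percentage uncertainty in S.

For a sum/difference, combine absolute errors in quadrature:
  (δc)² = 0.122;  (δq)² = 0.168
δS = √(0.291) = 0.539
S = 12.5, so δS/S = 0.539/12.5 = 0.0432.

4.32%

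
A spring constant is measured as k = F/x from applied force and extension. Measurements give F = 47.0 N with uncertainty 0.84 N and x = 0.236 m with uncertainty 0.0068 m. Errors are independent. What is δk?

Relative error in a monomial: (δk/k)² = Σ (nᵢ · δxᵢ/xᵢ)².
  (1·δF/F)² = (1×0.0179)² = 0.000319;  (-1·δx/x)² = (-1×0.0288)² = 0.000830
δk/k = √(0.00115) = 0.0339
k = 199 N/m, so δk = 0.0339 × 199 = 6.75 N/m.

6.75 N/m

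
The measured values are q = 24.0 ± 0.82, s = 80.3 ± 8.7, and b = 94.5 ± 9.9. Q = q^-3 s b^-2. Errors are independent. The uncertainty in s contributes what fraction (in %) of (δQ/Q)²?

(δQ/Q)² = (-3·δq/q)² + (1·δs/s)² + (-2·δb/b)²
  q term: (-3×0.0342)² = 0.0105
  s term: (1×0.108)² = 0.0117
  b term: (-2×0.105)² = 0.0439
Total = 0.0661. Share from s = 0.0117/0.0661 = 0.177.

17.7%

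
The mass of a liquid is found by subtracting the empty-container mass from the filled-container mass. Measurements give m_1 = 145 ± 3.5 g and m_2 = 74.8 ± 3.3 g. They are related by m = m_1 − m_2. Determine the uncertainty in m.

4.81 g

m is a linear combination, so absolute uncertainties add in quadrature:
  (δm_1)² = 12.2;  (δm_2)² = 10.9
δm = √(23.1) = 4.81 g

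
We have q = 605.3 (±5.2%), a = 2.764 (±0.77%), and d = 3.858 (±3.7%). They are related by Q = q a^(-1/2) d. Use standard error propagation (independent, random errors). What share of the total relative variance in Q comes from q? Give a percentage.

66.1%

(δQ/Q)² = (1·δq/q)² + (−½·δa/a)² + (1·δd/d)²
  q term: (1×0.0520)² = 0.00270
  a term: (-0.5×0.00770)² = 1.48e-05
  d term: (1×0.0370)² = 0.00137
Total = 0.00409. Share from q = 0.00270/0.00409 = 0.661.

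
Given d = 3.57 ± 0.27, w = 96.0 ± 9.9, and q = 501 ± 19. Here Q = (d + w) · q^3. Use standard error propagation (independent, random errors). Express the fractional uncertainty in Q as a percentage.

15.1%

Let u = d + w = 99.6. δu = √(δd² + δw²) = √(0.0729 + 98.0) = 9.90, so δu/u = 0.0995.
Q is then a monomial in u, q:
δQ/Q = √((δu/u)² + (3·δq/q)²) = √(0.00989 + 0.0129) = 0.151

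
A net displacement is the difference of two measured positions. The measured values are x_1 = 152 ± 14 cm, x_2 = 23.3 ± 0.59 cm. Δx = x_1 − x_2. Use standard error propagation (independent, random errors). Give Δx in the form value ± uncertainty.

129 ± 14.0 cm

For a sum/difference, combine absolute errors in quadrature:
  (δx_1)² = 196;  (δx_2)² = 0.348
δΔx = √(196) = 14.0 cm
Δx = 129 cm.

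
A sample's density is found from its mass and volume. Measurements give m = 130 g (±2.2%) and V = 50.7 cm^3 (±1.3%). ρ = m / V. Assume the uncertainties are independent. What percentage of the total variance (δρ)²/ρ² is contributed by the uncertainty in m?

74.1%

(δρ/ρ)² = (1·δm/m)² + (-1·δV/V)²
  m term: (1×0.0220)² = 0.000484
  V term: (-1×0.0130)² = 0.000169
Total = 0.000653. Share from m = 0.000484/0.000653 = 0.741.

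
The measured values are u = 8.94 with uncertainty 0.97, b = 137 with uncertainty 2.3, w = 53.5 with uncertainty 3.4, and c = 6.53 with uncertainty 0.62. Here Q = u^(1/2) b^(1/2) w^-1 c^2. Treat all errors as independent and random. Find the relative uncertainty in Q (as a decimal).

For a monomial Q ∝ u^(1/2), b^(1/2), w^-1, c^2, fractional errors add in quadrature:
  (½·δu/u)² = (0.5×0.109)² = 0.00294;  (½·δb/b)² = (0.5×0.0168)² = 7.05e-05;  (-1·δw/w)² = (-1×0.0636)² = 0.00404;  (2·δc/c)² = (2×0.0949)² = 0.0361
δQ/Q = √(0.0431) = 0.208

0.208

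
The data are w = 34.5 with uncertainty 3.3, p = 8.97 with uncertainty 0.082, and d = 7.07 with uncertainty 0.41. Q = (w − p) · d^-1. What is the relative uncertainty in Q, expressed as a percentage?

14.2%

Let u = w − p = 25.5. δu = √(δw² + δp²) = √(10.9 + 0.00672) = 3.30, so δu/u = 0.129.
Q is then a monomial in u, d:
δQ/Q = √((δu/u)² + (-1·δd/d)²) = √(0.0167 + 0.00336) = 0.142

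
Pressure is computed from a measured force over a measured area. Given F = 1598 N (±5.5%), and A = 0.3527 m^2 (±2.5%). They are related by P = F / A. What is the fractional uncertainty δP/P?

0.0604

Since P is a product/quotient, work with relative uncertainties:
  (1·δF/F)² = (1×0.0550)² = 0.00302;  (-1·δA/A)² = (-1×0.0250)² = 0.000625
δP/P = √(0.00365) = 0.0604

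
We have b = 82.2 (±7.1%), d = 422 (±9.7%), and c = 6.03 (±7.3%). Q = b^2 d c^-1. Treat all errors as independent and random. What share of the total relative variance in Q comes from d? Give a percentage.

(δQ/Q)² = (2·δb/b)² + (1·δd/d)² + (-1·δc/c)²
  b term: (2×0.0710)² = 0.0202
  d term: (1×0.0970)² = 0.00941
  c term: (-1×0.0730)² = 0.00533
Total = 0.0349. Share from d = 0.00941/0.0349 = 0.270.

27.0%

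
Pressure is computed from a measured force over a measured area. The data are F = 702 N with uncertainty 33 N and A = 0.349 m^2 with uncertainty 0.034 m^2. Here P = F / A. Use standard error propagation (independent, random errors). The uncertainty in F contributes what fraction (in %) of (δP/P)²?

(δP/P)² = (1·δF/F)² + (-1·δA/A)²
  F term: (1×0.0470)² = 0.00221
  A term: (-1×0.0974)² = 0.00949
Total = 0.0117. Share from F = 0.00221/0.0117 = 0.189.

18.9%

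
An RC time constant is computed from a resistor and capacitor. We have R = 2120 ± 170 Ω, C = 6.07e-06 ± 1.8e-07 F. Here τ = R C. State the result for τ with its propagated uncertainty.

Each factor contributes (exponent × relative error)² to (δτ/τ)²:
  (1·δR/R)² = (1×0.0802)² = 0.00643;  (1·δC/C)² = (1×0.0297)² = 0.000879
δτ/τ = √(0.00731) = 0.0855
τ = 0.0129 s, so δτ = 0.0855 × 0.0129 = 0.00110 s.

0.0129 ± 0.00110 s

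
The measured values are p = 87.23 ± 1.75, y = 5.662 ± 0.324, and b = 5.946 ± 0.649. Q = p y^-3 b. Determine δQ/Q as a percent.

20.4%

For a monomial Q ∝ p, y^-3, b, fractional errors add in quadrature:
  (1·δp/p)² = (1×0.0201)² = 0.000402;  (-3·δy/y)² = (-3×0.0572)² = 0.0295;  (1·δb/b)² = (1×0.109)² = 0.0119
δQ/Q = √(0.0418) = 0.204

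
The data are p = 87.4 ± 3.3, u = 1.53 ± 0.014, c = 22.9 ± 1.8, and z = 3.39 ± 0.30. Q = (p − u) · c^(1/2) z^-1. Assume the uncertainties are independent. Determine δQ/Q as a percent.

10.4%

Let w = p − u = 85.9. δw = √(δp² + δu²) = √(10.9 + 0.000196) = 3.30, so δw/w = 0.0384.
Q is then a monomial in w, c, z:
δQ/Q = √((δw/w)² + (½·δc/c)² + (-1·δz/z)²) = √(0.00148 + 0.00154 + 0.00783) = 0.104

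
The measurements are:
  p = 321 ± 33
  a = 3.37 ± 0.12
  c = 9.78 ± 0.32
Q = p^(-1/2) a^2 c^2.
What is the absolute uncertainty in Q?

Each factor contributes (exponent × relative error)² to (δQ/Q)²:
  (−½·δp/p)² = (-0.5×0.103)² = 0.00264;  (2·δa/a)² = (2×0.0356)² = 0.00507;  (2·δc/c)² = (2×0.0327)² = 0.00428
δQ/Q = √(0.0120) = 0.110
Q = 60.6, so δQ = 0.110 × 60.6 = 6.64.

6.64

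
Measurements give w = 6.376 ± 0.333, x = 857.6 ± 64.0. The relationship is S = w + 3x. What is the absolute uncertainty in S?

192

Each term contributes (cᵢ δxᵢ)² to (δS)²:
  (δw)² = 0.111;  (3·δx)² = 36900
δS = √(36900) = 192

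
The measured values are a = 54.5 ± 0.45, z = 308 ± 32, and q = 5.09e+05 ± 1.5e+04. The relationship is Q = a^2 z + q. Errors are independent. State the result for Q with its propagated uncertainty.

(1.42 ± 0.0974) × 10^6

Let p = a^2·z = 9.15e+05. δp/p = √((2·δa/a)² + (1·δz/z)²) = √(0.000273 + 0.0108) = 0.105, so δp = 96200.
Q = p + q: δQ = √(δp² + δq²) = √(9.26e+09 + 2.25e+08) = 97400
Q = 1.42e+06.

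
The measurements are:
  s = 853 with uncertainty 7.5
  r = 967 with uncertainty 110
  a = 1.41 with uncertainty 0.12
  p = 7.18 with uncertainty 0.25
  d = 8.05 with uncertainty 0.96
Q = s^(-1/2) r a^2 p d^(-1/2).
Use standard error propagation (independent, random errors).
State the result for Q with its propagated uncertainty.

167 ± 36.0

Products/powers → add relative errors in quadrature, weighted by exponent:
  (−½·δs/s)² = (-0.5×0.00879)² = 1.93e-05;  (1·δr/r)² = (1×0.114)² = 0.0129;  (2·δa/a)² = (2×0.0851)² = 0.0290;  (1·δp/p)² = (1×0.0348)² = 0.00121;  (−½·δd/d)² = (-0.5×0.119)² = 0.00356
δQ/Q = √(0.0467) = 0.216
Q = 167, so δQ = 0.216 × 167 = 36.0.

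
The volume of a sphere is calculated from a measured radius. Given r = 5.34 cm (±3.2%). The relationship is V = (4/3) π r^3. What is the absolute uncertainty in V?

61.2 cm^3

Products/powers → add relative errors in quadrature, weighted by exponent:
  (3·δr/r)² = (3×0.0320)² = 0.00922
δV/V = √(0.00922) = 0.0960
V = 638 cm^3, so δV = 0.0960 × 638 = 61.2 cm^3.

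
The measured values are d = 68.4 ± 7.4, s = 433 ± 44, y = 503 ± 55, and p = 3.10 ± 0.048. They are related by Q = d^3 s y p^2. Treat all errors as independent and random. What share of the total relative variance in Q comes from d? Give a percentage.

(δQ/Q)² = (3·δd/d)² + (1·δs/s)² + (1·δy/y)² + (2·δp/p)²
  d term: (3×0.108)² = 0.105
  s term: (1×0.102)² = 0.0103
  y term: (1×0.109)² = 0.0120
  p term: (2×0.0155)² = 0.000959
Total = 0.129. Share from d = 0.105/0.129 = 0.819.

81.9%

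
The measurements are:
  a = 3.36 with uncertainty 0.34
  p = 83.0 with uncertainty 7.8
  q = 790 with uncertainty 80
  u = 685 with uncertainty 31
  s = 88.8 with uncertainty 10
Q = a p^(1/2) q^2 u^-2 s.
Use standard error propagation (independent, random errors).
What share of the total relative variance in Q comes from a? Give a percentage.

13.8%

(δQ/Q)² = (1·δa/a)² + (½·δp/p)² + (2·δq/q)² + (-2·δu/u)² + (1·δs/s)²
  a term: (1×0.101)² = 0.0102
  p term: (0.5×0.0940)² = 0.00221
  q term: (2×0.101)² = 0.0410
  u term: (-2×0.0453)² = 0.00819
  s term: (1×0.113)² = 0.0127
Total = 0.0743. Share from a = 0.0102/0.0743 = 0.138.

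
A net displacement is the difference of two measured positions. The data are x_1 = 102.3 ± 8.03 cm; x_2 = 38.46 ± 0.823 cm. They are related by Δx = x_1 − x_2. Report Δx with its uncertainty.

63.84 ± 8.07 cm

Absolute uncertainties add in quadrature for a linear combination:
  (δx_1)² = 64.5;  (δx_2)² = 0.677
δΔx = √(65.2) = 8.07 cm
Δx = 63.84 cm.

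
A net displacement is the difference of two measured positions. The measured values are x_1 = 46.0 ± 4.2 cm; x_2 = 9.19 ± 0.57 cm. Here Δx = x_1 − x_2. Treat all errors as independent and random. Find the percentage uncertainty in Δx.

Sums and differences: (δΔx)² = Σ (cᵢ δxᵢ)².
  (δx_1)² = 17.6;  (δx_2)² = 0.325
δΔx = √(18.0) = 4.24 cm
Δx = 36.8 cm, so δΔx/Δx = 4.24/36.8 = 0.115.

11.5%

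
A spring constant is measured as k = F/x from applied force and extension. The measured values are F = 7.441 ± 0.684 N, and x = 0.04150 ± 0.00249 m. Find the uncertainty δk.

k is a product of powers, so relative uncertainties combine in quadrature:
  (1·δF/F)² = (1×0.0919)² = 0.00845;  (-1·δx/x)² = (-1×0.0600)² = 0.00360
δk/k = √(0.0120) = 0.110
k = 179.3 N/m, so δk = 0.110 × 179.3 = 19.7 N/m.

19.7 N/m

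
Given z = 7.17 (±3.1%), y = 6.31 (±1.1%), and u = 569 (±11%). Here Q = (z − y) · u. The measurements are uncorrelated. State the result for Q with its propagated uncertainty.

489 ± 143

Let w = z − y = 0.860. δw = √(δz² + δy²) = √(0.0494 + 0.00482) = 0.233, so δw/w = 0.271.
Q is then a monomial in w, u:
δQ/Q = √((δw/w)² + (1·δu/u)²) = √(0.0733 + 0.0121) = 0.292
Q = 489, so δQ = 0.292 × 489 = 143.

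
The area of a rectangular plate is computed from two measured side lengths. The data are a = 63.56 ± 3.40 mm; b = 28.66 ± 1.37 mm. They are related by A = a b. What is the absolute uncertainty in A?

131 mm^2

Each factor contributes (exponent × relative error)² to (δA/A)²:
  (1·δa/a)² = (1×0.0535)² = 0.00286;  (1·δb/b)² = (1×0.0478)² = 0.00229
δA/A = √(0.00515) = 0.0717
A = 1822 mm^2, so δA = 0.0717 × 1822 = 131 mm^2.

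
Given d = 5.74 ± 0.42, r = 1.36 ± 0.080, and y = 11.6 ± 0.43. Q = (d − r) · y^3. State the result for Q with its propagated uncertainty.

6840 ± 1010

Let u = d − r = 4.38. δu = √(δd² + δr²) = √(0.176 + 0.00640) = 0.428, so δu/u = 0.0976.
Q is then a monomial in u, y:
δQ/Q = √((δu/u)² + (3·δy/y)²) = √(0.00953 + 0.0124) = 0.148
Q = 6840, so δQ = 0.148 × 6840 = 1010.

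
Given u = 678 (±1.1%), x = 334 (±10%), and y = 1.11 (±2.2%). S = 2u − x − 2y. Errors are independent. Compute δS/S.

For a sum/difference, combine absolute errors in quadrature:
  (2·δu)² = 222;  (δx)² = 1120;  (2·δy)² = 0.00239
δS = √(1340) = 36.6
S = 1020, so δS/S = 36.6/1020 = 0.0359.

0.0359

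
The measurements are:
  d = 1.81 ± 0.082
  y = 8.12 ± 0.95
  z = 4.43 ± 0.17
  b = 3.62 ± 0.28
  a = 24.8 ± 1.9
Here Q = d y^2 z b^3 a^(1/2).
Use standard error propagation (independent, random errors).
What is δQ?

Relative error in a monomial: (δQ/Q)² = Σ (nᵢ · δxᵢ/xᵢ)².
  (1·δd/d)² = (1×0.0453)² = 0.00205;  (2·δy/y)² = (2×0.117)² = 0.0548;  (1·δz/z)² = (1×0.0384)² = 0.00147;  (3·δb/b)² = (3×0.0773)² = 0.0538;  (½·δa/a)² = (0.5×0.0766)² = 0.00147
δQ/Q = √(0.114) = 0.337
Q = 1.25e+05, so δQ = 0.337 × 1.25e+05 = 42100.

42100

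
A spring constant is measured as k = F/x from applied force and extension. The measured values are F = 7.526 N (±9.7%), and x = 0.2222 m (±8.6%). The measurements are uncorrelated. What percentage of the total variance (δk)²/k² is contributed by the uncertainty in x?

44.0%

(δk/k)² = (1·δF/F)² + (-1·δx/x)²
  F term: (1×0.0970)² = 0.00941
  x term: (-1×0.0860)² = 0.00740
Total = 0.0168. Share from x = 0.00740/0.0168 = 0.440.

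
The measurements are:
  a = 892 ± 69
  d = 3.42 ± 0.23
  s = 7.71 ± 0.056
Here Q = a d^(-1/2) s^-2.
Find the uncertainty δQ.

0.694

For a monomial Q ∝ a, d^(-1/2), s^-2, fractional errors add in quadrature:
  (1·δa/a)² = (1×0.0774)² = 0.00598;  (−½·δd/d)² = (-0.5×0.0673)² = 0.00113;  (-2·δs/s)² = (-2×0.00726)² = 0.000211
δQ/Q = √(0.00733) = 0.0856
Q = 8.11, so δQ = 0.0856 × 8.11 = 0.694.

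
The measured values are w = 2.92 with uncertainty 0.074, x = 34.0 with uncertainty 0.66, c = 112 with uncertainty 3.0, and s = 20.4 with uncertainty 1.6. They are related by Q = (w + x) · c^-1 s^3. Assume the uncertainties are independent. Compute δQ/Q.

0.237

Let u = w + x = 36.9. δu = √(δw² + δx²) = √(0.00548 + 0.436) = 0.664, so δu/u = 0.0180.
Q is then a monomial in u, c, s:
δQ/Q = √((δu/u)² + (-1·δc/c)² + (3·δs/s)²) = √(0.000324 + 0.000717 + 0.0554) = 0.237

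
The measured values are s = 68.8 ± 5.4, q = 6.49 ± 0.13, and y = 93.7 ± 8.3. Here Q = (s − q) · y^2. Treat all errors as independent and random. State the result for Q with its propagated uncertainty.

(5.47 ± 1.08) × 10^5

Let u = s − q = 62.3. δu = √(δs² + δq²) = √(29.2 + 0.0169) = 5.40, so δu/u = 0.0867.
Q is then a monomial in u, y:
δQ/Q = √((δu/u)² + (2·δy/y)²) = √(0.00751 + 0.0314) = 0.197
Q = 5.47e+05, so δQ = 0.197 × 5.47e+05 = 1.08e+05.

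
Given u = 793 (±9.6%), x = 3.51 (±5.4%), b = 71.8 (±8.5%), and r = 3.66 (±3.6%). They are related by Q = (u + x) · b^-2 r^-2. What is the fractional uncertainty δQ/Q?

Let w = u + x = 797. δw = √(δu² + δx²) = √(5800 + 0.0359) = 76.1, so δw/w = 0.0956.
Q is then a monomial in w, b, r:
δQ/Q = √((δw/w)² + (-2·δb/b)² + (-2·δr/r)²) = √(0.00914 + 0.0289 + 0.00518) = 0.208

0.208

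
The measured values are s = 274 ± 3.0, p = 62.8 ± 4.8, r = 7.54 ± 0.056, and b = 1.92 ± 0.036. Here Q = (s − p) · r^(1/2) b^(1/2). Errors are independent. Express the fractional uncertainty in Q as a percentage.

Let u = s − p = 211. δu = √(δs² + δp²) = √(9.00 + 23.0) = 5.66, so δu/u = 0.0268.
Q is then a monomial in u, r, b:
δQ/Q = √((δu/u)² + (½·δr/r)² + (½·δb/b)²) = √(0.000718 + 1.38e-05 + 8.79e-05) = 0.0286

2.86%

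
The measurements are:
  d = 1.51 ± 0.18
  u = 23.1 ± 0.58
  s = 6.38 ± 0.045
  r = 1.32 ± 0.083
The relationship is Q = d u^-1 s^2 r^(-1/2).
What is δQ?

Each factor contributes (exponent × relative error)² to (δQ/Q)²:
  (1·δd/d)² = (1×0.119)² = 0.0142;  (-1·δu/u)² = (-1×0.0251)² = 0.000630;  (2·δs/s)² = (2×0.00705)² = 0.000199;  (−½·δr/r)² = (-0.5×0.0629)² = 0.000988
δQ/Q = √(0.0160) = 0.127
Q = 2.32, so δQ = 0.127 × 2.32 = 0.293.

0.293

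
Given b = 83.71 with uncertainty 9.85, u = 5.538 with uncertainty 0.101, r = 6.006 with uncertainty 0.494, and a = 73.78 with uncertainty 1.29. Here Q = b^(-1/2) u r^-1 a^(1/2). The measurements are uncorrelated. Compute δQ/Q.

Q is a product of powers, so relative uncertainties combine in quadrature:
  (−½·δb/b)² = (-0.5×0.118)² = 0.00346;  (1·δu/u)² = (1×0.0182)² = 0.000333;  (-1·δr/r)² = (-1×0.0823)² = 0.00677;  (½·δa/a)² = (0.5×0.0175)² = 7.64e-05
δQ/Q = √(0.0106) = 0.103

0.103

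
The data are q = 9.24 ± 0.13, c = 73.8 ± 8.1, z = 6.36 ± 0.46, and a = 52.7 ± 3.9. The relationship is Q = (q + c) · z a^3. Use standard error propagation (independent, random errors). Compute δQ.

1.96e+07

Let u = q + c = 83.0. δu = √(δq² + δc²) = √(0.0169 + 65.6) = 8.10, so δu/u = 0.0976.
Q is then a monomial in u, z, a:
δQ/Q = √((δu/u)² + (1·δz/z)² + (3·δa/a)²) = √(0.00952 + 0.00523 + 0.0493) = 0.253
Q = 7.73e+07, so δQ = 0.253 × 7.73e+07 = 1.96e+07.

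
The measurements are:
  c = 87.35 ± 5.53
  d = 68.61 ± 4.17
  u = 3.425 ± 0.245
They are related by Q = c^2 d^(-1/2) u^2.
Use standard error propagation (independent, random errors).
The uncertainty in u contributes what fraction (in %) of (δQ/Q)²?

54.7%

(δQ/Q)² = (2·δc/c)² + (−½·δd/d)² + (2·δu/u)²
  c term: (2×0.0633)² = 0.0160
  d term: (-0.5×0.0608)² = 0.000924
  u term: (2×0.0715)² = 0.0205
Total = 0.0374. Share from u = 0.0205/0.0374 = 0.547.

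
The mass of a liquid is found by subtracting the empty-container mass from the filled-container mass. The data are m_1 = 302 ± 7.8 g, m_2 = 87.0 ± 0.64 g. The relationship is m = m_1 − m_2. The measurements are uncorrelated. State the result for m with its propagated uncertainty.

215 ± 7.83 g

Absolute uncertainties add in quadrature for a linear combination:
  (δm_1)² = 60.8;  (δm_2)² = 0.410
δm = √(61.2) = 7.83 g
m = 215 g.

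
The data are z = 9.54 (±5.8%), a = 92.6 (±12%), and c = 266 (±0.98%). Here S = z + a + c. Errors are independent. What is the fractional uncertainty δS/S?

For a sum/difference, combine absolute errors in quadrature:
  (δz)² = 0.306;  (δa)² = 123;  (δc)² = 6.80
δS = √(131) = 11.4
S = 368, so δS/S = 11.4/368 = 0.0310.

0.0310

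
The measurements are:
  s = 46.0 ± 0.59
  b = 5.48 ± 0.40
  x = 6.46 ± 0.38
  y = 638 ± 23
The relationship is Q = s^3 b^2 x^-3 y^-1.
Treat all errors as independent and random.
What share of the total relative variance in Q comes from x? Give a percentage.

56.4%

(δQ/Q)² = (3·δs/s)² + (2·δb/b)² + (-3·δx/x)² + (-1·δy/y)²
  s term: (3×0.0128)² = 0.00148
  b term: (2×0.0730)² = 0.0213
  x term: (-3×0.0588)² = 0.0311
  y term: (-1×0.0361)² = 0.00130
Total = 0.0552. Share from x = 0.0311/0.0552 = 0.564.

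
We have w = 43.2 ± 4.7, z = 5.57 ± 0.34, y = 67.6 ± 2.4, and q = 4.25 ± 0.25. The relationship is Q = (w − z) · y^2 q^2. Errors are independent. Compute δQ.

Let u = w − z = 37.6. δu = √(δw² + δz²) = √(22.1 + 0.116) = 4.71, so δu/u = 0.125.
Q is then a monomial in u, y, q:
δQ/Q = √((δu/u)² + (2·δy/y)² + (2·δq/q)²) = √(0.0157 + 0.00504 + 0.0138) = 0.186
Q = 3.11e+06, so δQ = 0.186 × 3.11e+06 = 5.77e+05.

5.77e+05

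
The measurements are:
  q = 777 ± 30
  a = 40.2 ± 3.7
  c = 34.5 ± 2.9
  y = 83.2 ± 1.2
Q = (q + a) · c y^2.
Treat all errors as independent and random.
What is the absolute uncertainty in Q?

Let u = q + a = 817. δu = √(δq² + δa²) = √(900 + 13.7) = 30.2, so δu/u = 0.0370.
Q is then a monomial in u, c, y:
δQ/Q = √((δu/u)² + (1·δc/c)² + (2·δy/y)²) = √(0.00137 + 0.00707 + 0.000832) = 0.0963
Q = 1.95e+08, so δQ = 0.0963 × 1.95e+08 = 1.88e+07.

1.88e+07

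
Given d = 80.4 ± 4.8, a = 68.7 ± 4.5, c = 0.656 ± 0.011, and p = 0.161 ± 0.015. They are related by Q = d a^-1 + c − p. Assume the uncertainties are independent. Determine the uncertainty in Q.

0.105

Let w = d·a^-1 = 1.17. δw/w = √((1·δd/d)² + (-1·δa/a)²) = √(0.00356 + 0.00429) = 0.0886, so δw = 0.104.
Q = w + c − p: δQ = √(δw² + δc² + δp²) = √(0.0108 + 0.000121 + 0.000225) = 0.105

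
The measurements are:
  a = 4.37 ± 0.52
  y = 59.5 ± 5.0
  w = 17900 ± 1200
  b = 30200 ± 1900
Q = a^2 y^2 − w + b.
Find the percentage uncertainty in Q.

24.8%

Let p = a^2·y^2 = 67600. δp/p = √((2·δa/a)² + (2·δy/y)²) = √(0.0566 + 0.0282) = 0.291, so δp = 19700.
Q = p − w + b: δQ = √(δp² + δw² + δb²) = √(3.88e+08 + 1.44e+06 + 3.61e+06) = 19800
Q = 79900, so δQ/Q = 19800/79900 = 0.248.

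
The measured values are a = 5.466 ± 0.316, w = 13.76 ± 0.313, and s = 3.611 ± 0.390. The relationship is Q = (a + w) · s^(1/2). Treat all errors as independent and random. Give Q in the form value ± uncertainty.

Let u = a + w = 19.23. δu = √(δa² + δw²) = √(0.0999 + 0.0980) = 0.445, so δu/u = 0.0231.
Q is then a monomial in u, s:
δQ/Q = √((δu/u)² + (½·δs/s)²) = √(0.000535 + 0.00292) = 0.0587
Q = 36.53, so δQ = 0.0587 × 36.53 = 2.15.

36.53 ± 2.15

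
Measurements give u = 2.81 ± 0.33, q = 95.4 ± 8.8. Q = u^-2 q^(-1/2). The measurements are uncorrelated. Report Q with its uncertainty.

Products/powers → add relative errors in quadrature, weighted by exponent:
  (-2·δu/u)² = (-2×0.117)² = 0.0552;  (−½·δq/q)² = (-0.5×0.0922)² = 0.00213
δQ/Q = √(0.0573) = 0.239
Q = 0.0130, so δQ = 0.239 × 0.0130 = 0.00310.

0.0130 ± 0.00310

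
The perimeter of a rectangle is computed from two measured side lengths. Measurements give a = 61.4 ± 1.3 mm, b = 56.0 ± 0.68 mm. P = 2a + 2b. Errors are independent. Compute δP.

P is a linear combination, so absolute uncertainties add in quadrature:
  (2·δa)² = 6.76;  (2·δb)² = 1.85
δP = √(8.61) = 2.93 mm

2.93 mm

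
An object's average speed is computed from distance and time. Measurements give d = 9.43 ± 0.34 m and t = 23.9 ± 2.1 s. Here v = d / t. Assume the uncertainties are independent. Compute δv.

Relative error in a monomial: (δv/v)² = Σ (nᵢ · δxᵢ/xᵢ)².
  (1·δd/d)² = (1×0.0361)² = 0.00130;  (-1·δt/t)² = (-1×0.0879)² = 0.00772
δv/v = √(0.00902) = 0.0950
v = 0.395 m/s, so δv = 0.0950 × 0.395 = 0.0375 m/s.

0.0375 m/s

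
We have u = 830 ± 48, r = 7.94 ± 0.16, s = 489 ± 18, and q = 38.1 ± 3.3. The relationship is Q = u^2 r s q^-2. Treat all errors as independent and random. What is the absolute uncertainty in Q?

3.92e+05

Each factor contributes (exponent × relative error)² to (δQ/Q)²:
  (2·δu/u)² = (2×0.0578)² = 0.0134;  (1·δr/r)² = (1×0.0202)² = 0.000406;  (1·δs/s)² = (1×0.0368)² = 0.00135;  (-2·δq/q)² = (-2×0.0866)² = 0.0300
δQ/Q = √(0.0451) = 0.212
Q = 1.84e+06, so δQ = 0.212 × 1.84e+06 = 3.92e+05.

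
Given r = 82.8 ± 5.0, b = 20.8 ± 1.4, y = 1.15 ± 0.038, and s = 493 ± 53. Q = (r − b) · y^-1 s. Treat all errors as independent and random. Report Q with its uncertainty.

26600 ± 3730

Let u = r − b = 62.0. δu = √(δr² + δb²) = √(25.0 + 1.96) = 5.19, so δu/u = 0.0837.
Q is then a monomial in u, y, s:
δQ/Q = √((δu/u)² + (-1·δy/y)² + (1·δs/s)²) = √(0.00701 + 0.00109 + 0.0116) = 0.140
Q = 26600, so δQ = 0.140 × 26600 = 3730.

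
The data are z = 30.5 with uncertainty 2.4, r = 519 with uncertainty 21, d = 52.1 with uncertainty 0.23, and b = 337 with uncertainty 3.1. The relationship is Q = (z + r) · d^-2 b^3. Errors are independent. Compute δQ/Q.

0.0482

Let u = z + r = 550. δu = √(δz² + δr²) = √(5.76 + 441) = 21.1, so δu/u = 0.0385.
Q is then a monomial in u, d, b:
δQ/Q = √((δu/u)² + (-2·δd/d)² + (3·δb/b)²) = √(0.00148 + 7.8e-05 + 0.000762) = 0.0482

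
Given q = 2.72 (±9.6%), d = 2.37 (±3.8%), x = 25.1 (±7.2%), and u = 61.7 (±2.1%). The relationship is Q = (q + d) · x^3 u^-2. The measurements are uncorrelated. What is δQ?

Let w = q + d = 5.09. δw = √(δq² + δd²) = √(0.0682 + 0.00811) = 0.276, so δw/w = 0.0543.
Q is then a monomial in w, x, u:
δQ/Q = √((δw/w)² + (3·δx/x)² + (-2·δu/u)²) = √(0.00294 + 0.0467 + 0.00176) = 0.227
Q = 21.1, so δQ = 0.227 × 21.1 = 4.79.

4.79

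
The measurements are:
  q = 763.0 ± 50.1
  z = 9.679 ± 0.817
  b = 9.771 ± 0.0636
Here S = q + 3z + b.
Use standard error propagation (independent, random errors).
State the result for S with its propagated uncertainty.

801.8 ± 50.2

S is a linear combination, so absolute uncertainties add in quadrature:
  (δq)² = 2510;  (3·δz)² = 6.01;  (δb)² = 0.00404
δS = √(2520) = 50.2
S = 801.8.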